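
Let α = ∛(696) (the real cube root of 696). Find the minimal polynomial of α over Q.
m_α(x) = x^3 - 696

α satisfies α^3 = 696, so x^3 - 696 annihilates α. By the rational root test, a rational root p/q (in lowest terms) of x^3 - 696 would satisfy p^3 = 696 q^3, forcing q = 1 and p^3 = 696; but 696 is not a perfect cube, contradiction. A monic cubic over Q with no rational root is irreducible (any nontrivial factorization would include a linear factor). Hence x^3 - 696 is the minimal polynomial of α, and in particular [Q(α):Q] = 3.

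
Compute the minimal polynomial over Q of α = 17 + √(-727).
m_α(x) = x^2 - 34x + 1016

From α - 17 = √(-727), squaring gives (α - 17)^2 = -727, i.e. α^2 - 34α + 289 = -727, so α^2 - 34α + 1016 = 0. The discriminant of x^2 - 34x + 1016 is (-34)^2 - 4·(1016) = 1156 - 4064 = -2908, and 4·(-727) is not a perfect square in Q since -727 is squarefree and ≠ 1. Hence x^2 - 34x + 1016 is irreducible over Q and is the minimal polynomial of α.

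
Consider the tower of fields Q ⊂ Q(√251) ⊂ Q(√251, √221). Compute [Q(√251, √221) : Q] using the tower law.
[Q(√251, √221) : Q] = 4

[Q(√251):Q] = 2 (min poly x^2 - 251, irreducible since 251 is squarefree > 1). For the top step, suppose √221 ∈ Q(√251), say √221 = c + d√251 with c, d ∈ Q. Squaring: 221 = c^2 + 251d^2 + 2cd√251. Since √251 ∉ Q this forces 2cd = 0. If d = 0 then √221 = c ∈ Q, contradicting 221 squarefree > 1. If c = 0 then 221 = 251d^2, so 251·221 = (251d)^2 is a perfect square in Q — but 251·221 = 55471 is not a perfect square (since 251 and 221 are distinct squarefree integers). Contradiction. Hence √221 ∉ Q(√251), so x^2 - 221 stays irreducible over Q(√251) and [Q(√251, √221) : Q(√251)] = 2. By the tower law, [Q(√251, √221) : Q] = 2 · 2 = 4.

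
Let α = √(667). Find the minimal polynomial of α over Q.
m_α(x) = x^2 - 667

α satisfies α^2 - 667 = 0, so x^2 - 667 annihilates α. Since d = 667 is squarefree and ≠ 1, it is not a perfect square in Q, so x^2 - 667 has no rational root and is therefore irreducible over Q (a degree-2 polynomial over a field is irreducible iff it has no root). Hence m_α(x) = x^2 - 667.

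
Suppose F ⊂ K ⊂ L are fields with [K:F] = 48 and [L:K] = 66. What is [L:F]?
[L:F] = 3168

The tower law says that for any tower of field extensions F ⊂ K ⊂ L with finite degrees, [L:F] = [L:K] · [K:F]. Here this gives [L:F] = 66 · 48 = 3168.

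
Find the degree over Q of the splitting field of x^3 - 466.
[K : Q] = 6

The roots of x^3 - 466 are ∛466, ω∛466, ω^2∛466 where ω = e^(2πi/3) is a primitive cube root of unity, so K = Q(∛466, ω). Now [Q(∛466):Q] = 3 (since 466 is not a perfect cube, x^3 - 466 is irreducible) and [Q(ω):Q] = 2. Both 2 and 3 divide [K:Q], and [K:Q] ≤ 3·2 = 6, so [K:Q] = 6. (Equivalently: Q(∛466) ⊂ R but ω ∉ R, so [K : Q(∛466)] = 2.)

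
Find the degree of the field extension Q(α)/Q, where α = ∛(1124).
[Q(α):Q] = 3

The minimal polynomial of α is x^3 - 1124, irreducible over Q since 1124 is not a perfect cube (so x^3 - 1124 has no rational root). Hence [Q(α):Q] = deg(m_α) = 3.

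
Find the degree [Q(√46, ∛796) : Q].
[Q(√46, ∛796) : Q] = 6

Let L = Q(√46, ∛796). Since Q(√46) ⊂ L and [Q(√46):Q] = 2, the tower law gives 2 | [L:Q]. Likewise Q(∛796) ⊂ L with [Q(∛796):Q] = 3 (because 796 is not a perfect cube), so 3 | [L:Q]. As gcd(2,3) = 1, [L:Q] is divisible by 6. Conversely L is generated over Q by √46 and ∛796, so [L:Q] ≤ 2·3 = 6. Therefore [Q(√46, ∛796) : Q] = 6.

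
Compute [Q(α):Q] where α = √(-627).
[Q(α):Q] = 2

[Q(α):Q] equals the degree of the minimal polynomial of α. Here α^2 = -627 and x^2 + 627 is irreducible (d = -627 is squarefree, ≠ 1, hence not a square), so deg(m_α) = 2. Thus [Q(α):Q] = 2.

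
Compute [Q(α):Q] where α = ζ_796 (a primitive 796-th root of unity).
[Q(α):Q] = 396

The minimal polynomial of ζ_796 over Q is the 796-th cyclotomic polynomial Φ_796(x), which is irreducible over Q and has degree φ(796) = 396. Hence [Q(α):Q] = φ(796) = 396.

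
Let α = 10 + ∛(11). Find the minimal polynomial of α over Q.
m_α(x) = x^3 - 30x^2 + 300x - 1011

Set β = α - 10 = ∛(11), so β^3 = 11. Then (α - 10)^3 - 11 = 0, i.e. α is a root of g(x) = (x - 10)^3 - 11 = x^3 - 30x^2 + 300x - 1011. Since g(x) = h(x - 10) where h(x) = x^3 - 11, and h is irreducible over Q (because 11 is not a perfect cube, so h has no rational root, and a monic cubic with no rational root is irreducible), g is also irreducible (irreducibility is preserved under the substitution x → x - 10). Hence m_α(x) = x^3 - 30x^2 + 300x - 1011.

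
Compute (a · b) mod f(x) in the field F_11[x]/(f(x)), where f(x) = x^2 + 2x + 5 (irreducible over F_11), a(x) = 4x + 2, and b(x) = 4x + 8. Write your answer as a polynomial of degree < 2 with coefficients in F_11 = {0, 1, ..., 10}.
a · b ≡ 8x + 2 (mod f(x))

Multiply in F_11[x]: a(x)·b(x) = (4x + 2)·(4x + 8) = 5x^2 + 7x + 5. This has degree ≥ 2, so divide by f(x) over F_11: 5x^2 + 7x + 5 = (5)·(x^2 + 2x + 5) + (8x + 2). Hence a·b ≡ 8x + 2 (mod f). (F_11[x]/(f) is a field with 11^2 = 121 elements since f is irreducible of degree 2.)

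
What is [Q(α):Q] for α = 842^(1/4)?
[Q(α):Q] = 4

α is a root of x^4 - 842. By Eisenstein's criterion at the prime p = 2 (which divides the constant term 842 but p^2 = 4 does not, since 842 is squarefree), x^4 - 842 is irreducible over Q. Hence [Q(α):Q] = 4.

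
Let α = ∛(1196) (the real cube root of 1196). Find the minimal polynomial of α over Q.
m_α(x) = x^3 - 1196

α satisfies α^3 = 1196, so x^3 - 1196 annihilates α. By the rational root test, a rational root p/q (in lowest terms) of x^3 - 1196 would satisfy p^3 = 1196 q^3, forcing q = 1 and p^3 = 1196; but 1196 is not a perfect cube, contradiction. A monic cubic over Q with no rational root is irreducible (any nontrivial factorization would include a linear factor). Hence x^3 - 1196 is the minimal polynomial of α, and in particular [Q(α):Q] = 3.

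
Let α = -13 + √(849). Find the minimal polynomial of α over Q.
m_α(x) = x^2 + 26x - 680

From α + 13 = √(849), squaring gives (α + 13)^2 = 849, i.e. α^2 + 26α + 169 = 849, so α^2 + 26α - 680 = 0. The discriminant of x^2 + 26x - 680 is (26)^2 - 4·(-680) = 676 + 2720 = 3396, and 4·(849) is not a perfect square in Q since 849 is squarefree and ≠ 1. Hence x^2 + 26x - 680 is irreducible over Q and is the minimal polynomial of α.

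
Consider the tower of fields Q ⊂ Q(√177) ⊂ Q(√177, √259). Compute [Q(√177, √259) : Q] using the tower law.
[Q(√177, √259) : Q] = 4

[Q(√177):Q] = 2 (min poly x^2 - 177, irreducible since 177 is squarefree > 1). For the top step, suppose √259 ∈ Q(√177), say √259 = c + d√177 with c, d ∈ Q. Squaring: 259 = c^2 + 177d^2 + 2cd√177. Since √177 ∉ Q this forces 2cd = 0. If d = 0 then √259 = c ∈ Q, contradicting 259 squarefree > 1. If c = 0 then 259 = 177d^2, so 177·259 = (177d)^2 is a perfect square in Q — but 177·259 = 45843 is not a perfect square (since 177 and 259 are distinct squarefree integers). Contradiction. Hence √259 ∉ Q(√177), so x^2 - 259 stays irreducible over Q(√177) and [Q(√177, √259) : Q(√177)] = 2. By the tower law, [Q(√177, √259) : Q] = 2 · 2 = 4.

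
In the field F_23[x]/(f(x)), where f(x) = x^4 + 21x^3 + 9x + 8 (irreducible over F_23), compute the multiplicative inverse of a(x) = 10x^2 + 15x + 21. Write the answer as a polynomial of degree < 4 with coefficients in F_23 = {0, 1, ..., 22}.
a(x)^(-1) ≡ 12x^3 + 16x^2 + 5x + 14 (mod f(x))

Since f is irreducible over F_23, F_23[x]/(f) is a field and a(x) ≠ 0 has an inverse. Apply the extended Euclidean algorithm to f(x) and a(x) in F_23[x]: f(x) = (7x^2 + 10x + 14)·a(x) + (3x + 13);  a(x) = (11x + 11)·(3x + 13) + (16). The last nonzero remainder is the constant 16 = gcd(f, a) in F_23. Back-substituting through the division chain expresses 16 = s(x)·a(x) + t(x)·f(x) with s(x) ≡ 8x^3 + 3x^2 + 11x + 17 (mod f), so (8x^3 + 3x^2 + 11x + 17)·a(x) ≡ 16 (mod f). Multiplying by 16^(-1) ≡ 13 in F_23 gives a(x)^(-1) ≡ 13·(8x^3 + 3x^2 + 11x + 17) ≡ 12x^3 + 16x^2 + 5x + 14 (mod f). Check: (10x^2 + 15x + 21)·(12x^3 + 16x^2 + 5x + 14) = 5x^5 + 18x^4 + 13x^3 + 22x^2 + 16x + 18 ≡ 1 (mod x^4 + 21x^3 + 9x + 8).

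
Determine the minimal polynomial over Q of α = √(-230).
m_α(x) = x^2 + 230

α satisfies α^2 + 230 = 0, so x^2 + 230 annihilates α. Since d = -230 is squarefree and ≠ 1, it is not a perfect square in Q, so x^2 + 230 has no rational root and is therefore irreducible over Q (a degree-2 polynomial over a field is irreducible iff it has no root). Hence m_α(x) = x^2 + 230.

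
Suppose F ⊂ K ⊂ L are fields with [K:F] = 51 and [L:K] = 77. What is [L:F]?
[L:F] = 3927

The tower law says that for any tower of field extensions F ⊂ K ⊂ L with finite degrees, [L:F] = [L:K] · [K:F]. Here this gives [L:F] = 77 · 51 = 3927.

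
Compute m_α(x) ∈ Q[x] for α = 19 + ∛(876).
m_α(x) = x^3 - 57x^2 + 1083x - 7735

Set β = α - 19 = ∛(876), so β^3 = 876. Then (α - 19)^3 - 876 = 0, i.e. α is a root of g(x) = (x - 19)^3 - 876 = x^3 - 57x^2 + 1083x - 7735. Since g(x) = h(x - 19) where h(x) = x^3 - 876, and h is irreducible over Q (because 876 is not a perfect cube, so h has no rational root, and a monic cubic with no rational root is irreducible), g is also irreducible (irreducibility is preserved under the substitution x → x - 19). Hence m_α(x) = x^3 - 57x^2 + 1083x - 7735.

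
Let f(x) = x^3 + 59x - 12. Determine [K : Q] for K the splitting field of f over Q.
[K : Q] = 6

By the rational root test, any rational root of the monic integer polynomial f(x) = x^3 + 59x - 12 must be an integer dividing the constant term -12, i.e. one of ±{1, 2, 3, 4, 6, 12}. Evaluating: f(1) = 48, f(-1) = -72, f(2) = 114, f(-2) = -138, f(3) = 192, f(-3) = -216, f(4) = 288, f(-4) = -312, f(6) = 558, f(-6) = -582, f(12) = 2424, f(-12) = -2448; none is 0, so f has no rational root and is therefore irreducible over Q (a cubic with no linear factor over a field is irreducible). For an irreducible cubic, the Galois group is A_3 or S_3 according as the discriminant disc(f) = -4a^3 - 27b^2 = -4·(59)^3 - 27·(-12)^2 = -825404 is or is not a square in Q. Here disc(f) = -825404 is not a perfect square in Q, so the Galois group of f over Q is not contained in A_3 and must be all of S_3. The splitting field has degree |S_3| = 6 over Q, so [K : Q] = 6.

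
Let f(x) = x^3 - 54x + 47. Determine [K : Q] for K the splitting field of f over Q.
[K : Q] = 6

By the rational root test, any rational root of the monic integer polynomial f(x) = x^3 - 54x + 47 must be an integer dividing the constant term 47, i.e. one of ±{1, 47}. Evaluating: f(1) = -6, f(-1) = 100, f(47) = 101332, f(-47) = -101238; none is 0, so f has no rational root and is therefore irreducible over Q (a cubic with no linear factor over a field is irreducible). For an irreducible cubic, the Galois group is A_3 or S_3 according as the discriminant disc(f) = -4a^3 - 27b^2 = -4·(-54)^3 - 27·(47)^2 = 570213 is or is not a square in Q. Here disc(f) = 570213 is not a perfect square in Q, so the Galois group of f over Q is not contained in A_3 and must be all of S_3. The splitting field has degree |S_3| = 6 over Q, so [K : Q] = 6.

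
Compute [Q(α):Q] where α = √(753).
[Q(α):Q] = 2

[Q(α):Q] equals the degree of the minimal polynomial of α. Here α^2 = 753 and x^2 - 753 is irreducible (d = 753 is squarefree, ≠ 1, hence not a square), so deg(m_α) = 2. Thus [Q(α):Q] = 2.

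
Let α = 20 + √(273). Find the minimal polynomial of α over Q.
m_α(x) = x^2 - 40x + 127

From α - 20 = √(273), squaring gives (α - 20)^2 = 273, i.e. α^2 - 40α + 400 = 273, so α^2 - 40α + 127 = 0. The discriminant of x^2 - 40x + 127 is (-40)^2 - 4·(127) = 1600 - 508 = 1092, and 4·(273) is not a perfect square in Q since 273 is squarefree and ≠ 1. Hence x^2 - 40x + 127 is irreducible over Q and is the minimal polynomial of α.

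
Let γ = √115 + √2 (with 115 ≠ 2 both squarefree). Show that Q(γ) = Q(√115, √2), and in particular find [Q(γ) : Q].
[Q(γ) : Q] = 4 (equivalently, Q(γ) = Q(√115, √2))

Obviously Q(γ) ⊆ Q(√115, √2), and [Q(√115, √2):Q] = 4 (since 115, 2 are distinct squarefree integers > 1 with 230 not a perfect square). To show equality we compute the minimal polynomial of γ. From γ = √115 + √2: γ^2 = 115 + 2√(230) + 2 = 117 + 2√(230), so γ^2 - 117 = 2√(230); squaring, (γ^2 - 117)^2 = 4·230, i.e. γ^4 - 234γ^2 + 13689 - 920 = 0, i.e. γ^4 - 234γ^2 + 12769 = 0. So γ is a root of x^4 - 234x^2 + 12769. This polynomial is irreducible over Q: it has no rational root (each ±√115 ± √2 is irrational), and any factorization into two quadratics over Q would force √(230) ∈ Q (pairing opposite roots) or √115, √2 ∈ Q (other pairings), all impossible. Hence [Q(γ):Q] = 4 = [Q(√115, √2):Q], so Q(γ) = Q(√115, √2).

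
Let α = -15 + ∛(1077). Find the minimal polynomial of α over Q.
m_α(x) = x^3 + 45x^2 + 675x + 2298

Set β = α + 15 = ∛(1077), so β^3 = 1077. Then (α + 15)^3 - 1077 = 0, i.e. α is a root of g(x) = (x + 15)^3 - 1077 = x^3 + 45x^2 + 675x + 2298. Since g(x) = h(x + 15) where h(x) = x^3 - 1077, and h is irreducible over Q (because 1077 is not a perfect cube, so h has no rational root, and a monic cubic with no rational root is irreducible), g is also irreducible (irreducibility is preserved under the substitution x → x + 15). Hence m_α(x) = x^3 + 45x^2 + 675x + 2298.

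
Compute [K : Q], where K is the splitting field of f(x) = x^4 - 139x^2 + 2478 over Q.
[K : Q] = 4

Solving the quadratic in x^2: x^2 = (139 ± √(139^2 - 4·2478))/2 = (139 ± √9409)/2 = (139 ± 97)/2, giving x^2 = 21 or x^2 = 118. So f(x) = (x^2 - 21)(x^2 - 118) and the roots of f are ±√21, ±√118. Hence the splitting field is K = Q(√21, √118). Since 21 and 118 are distinct squarefree integers > 1, their product 2478 is not a perfect square, so √118 ∉ Q(√21). By the tower law [K:Q] = [Q(√21,√118):Q(√21)] · [Q(√21):Q] = 2 · 2 = 4.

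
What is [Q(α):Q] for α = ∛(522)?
[Q(α):Q] = 3

The minimal polynomial of α is x^3 - 522, irreducible over Q since 522 is not a perfect cube (so x^3 - 522 has no rational root). Hence [Q(α):Q] = deg(m_α) = 3.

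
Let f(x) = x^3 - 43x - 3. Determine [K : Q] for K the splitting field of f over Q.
[K : Q] = 6

By the rational root test, any rational root of the monic integer polynomial f(x) = x^3 - 43x - 3 must be an integer dividing the constant term -3, i.e. one of ±{1, 3}. Evaluating: f(1) = -45, f(-1) = 39, f(3) = -105, f(-3) = 99; none is 0, so f has no rational root and is therefore irreducible over Q (a cubic with no linear factor over a field is irreducible). For an irreducible cubic, the Galois group is A_3 or S_3 according as the discriminant disc(f) = -4a^3 - 27b^2 = -4·(-43)^3 - 27·(-3)^2 = 317785 is or is not a square in Q. Here disc(f) = 317785 is not a perfect square in Q, so the Galois group of f over Q is not contained in A_3 and must be all of S_3. The splitting field has degree |S_3| = 6 over Q, so [K : Q] = 6.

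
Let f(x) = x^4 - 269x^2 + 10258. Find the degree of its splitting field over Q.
[K : Q] = 4

Solving the quadratic in x^2: x^2 = (269 ± √(269^2 - 4·10258))/2 = (269 ± √31329)/2 = (269 ± 177)/2, giving x^2 = 46 or x^2 = 223. So f(x) = (x^2 - 46)(x^2 - 223) and the roots of f are ±√46, ±√223. Hence the splitting field is K = Q(√46, √223). Since 46 and 223 are distinct squarefree integers > 1, their product 10258 is not a perfect square, so √223 ∉ Q(√46). By the tower law [K:Q] = [Q(√46,√223):Q(√46)] · [Q(√46):Q] = 2 · 2 = 4.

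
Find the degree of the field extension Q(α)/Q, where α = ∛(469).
[Q(α):Q] = 3

The minimal polynomial of α is x^3 - 469, irreducible over Q since 469 is not a perfect cube (so x^3 - 469 has no rational root). Hence [Q(α):Q] = deg(m_α) = 3.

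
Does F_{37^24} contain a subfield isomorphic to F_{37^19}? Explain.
No: F_{37^19} is not a subfield of F_{37^24}

F_{p^m} embeds in F_{p^n} iff m | n. Here 19 ∤ 24 (since 24 = 1·19 + 5 with remainder 5 ≠ 0), so F_{37^19} is not a subfield of F_{37^24}. Equivalently: if it were, the tower law would give 19 = [F_{37^19}:F_37] dividing [F_{37^24}:F_37] = 24, contradiction.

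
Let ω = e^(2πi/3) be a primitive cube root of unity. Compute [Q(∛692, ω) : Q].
[Q(∛692, ω) : Q] = 6

[Q(∛692):Q] = 3 (min poly x^3 - 692, irreducible since 692 is not a perfect cube). [Q(ω):Q] = 2 (min poly x^2 + x + 1). Since Q(∛692) ⊂ R and ω ∉ R, we have ω ∉ Q(∛692), so x^2 + x + 1 remains irreducible over Q(∛692) and [Q(∛692, ω) : Q(∛692)] = 2. By the tower law, [Q(∛692, ω) : Q] = 3 · 2 = 6. (In fact Q(∛692, ω) is the splitting field of x^3 - 692 over Q.)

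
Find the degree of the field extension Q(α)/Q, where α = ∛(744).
[Q(α):Q] = 3

The minimal polynomial of α is x^3 - 744, irreducible over Q since 744 is not a perfect cube (so x^3 - 744 has no rational root). Hence [Q(α):Q] = deg(m_α) = 3.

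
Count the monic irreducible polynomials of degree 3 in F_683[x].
There are 106203768 monic irreducible polynomials of degree 3 over F_683

Each element of F_{683^3} that lies in no proper subfield is a root of exactly one monic irreducible of degree 3 over F_683, and each such polynomial has 3 distinct roots in F_{683^3}. By Möbius inversion the count is N_683(3) = (1/3) Σ_{d|3} μ(3/d) · 683^d = (1/3)(μ(3)·683^1 + μ(1)·683^3) = 318611304/3 = 106203768.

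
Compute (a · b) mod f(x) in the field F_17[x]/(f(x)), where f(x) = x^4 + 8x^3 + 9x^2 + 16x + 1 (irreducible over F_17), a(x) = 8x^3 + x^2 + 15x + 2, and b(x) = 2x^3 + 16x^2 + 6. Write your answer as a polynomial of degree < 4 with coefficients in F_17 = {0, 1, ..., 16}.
a · b ≡ 12x^3 + 13x^2 + 8x + 7 (mod f(x))

Multiply in F_17[x]: a(x)·b(x) = (8x^3 + x^2 + 15x + 2)·(2x^3 + 16x^2 + 6) = 16x^6 + 11x^5 + 12x^4 + 3x^3 + 4x^2 + 5x + 12. This has degree ≥ 4, so divide by f(x) over F_17: 16x^6 + 11x^5 + 12x^4 + 3x^3 + 4x^2 + 5x + 12 = (16x^2 + 2x + 5)·(x^4 + 8x^3 + 9x^2 + 16x + 1) + (12x^3 + 13x^2 + 8x + 7). Hence a·b ≡ 12x^3 + 13x^2 + 8x + 7 (mod f). (F_17[x]/(f) is a field with 17^4 = 83521 elements since f is irreducible of degree 4.)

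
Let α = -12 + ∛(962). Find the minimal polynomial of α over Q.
m_α(x) = x^3 + 36x^2 + 432x + 766

Set β = α + 12 = ∛(962), so β^3 = 962. Then (α + 12)^3 - 962 = 0, i.e. α is a root of g(x) = (x + 12)^3 - 962 = x^3 + 36x^2 + 432x + 766. Since g(x) = h(x + 12) where h(x) = x^3 - 962, and h is irreducible over Q (because 962 is not a perfect cube, so h has no rational root, and a monic cubic with no rational root is irreducible), g is also irreducible (irreducibility is preserved under the substitution x → x + 12). Hence m_α(x) = x^3 + 36x^2 + 432x + 766.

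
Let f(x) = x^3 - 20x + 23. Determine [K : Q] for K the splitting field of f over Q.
[K : Q] = 6

By the rational root test, any rational root of the monic integer polynomial f(x) = x^3 - 20x + 23 must be an integer dividing the constant term 23, i.e. one of ±{1, 23}. Evaluating: f(1) = 4, f(-1) = 42, f(23) = 11730, f(-23) = -11684; none is 0, so f has no rational root and is therefore irreducible over Q (a cubic with no linear factor over a field is irreducible). For an irreducible cubic, the Galois group is A_3 or S_3 according as the discriminant disc(f) = -4a^3 - 27b^2 = -4·(-20)^3 - 27·(23)^2 = 17717 is or is not a square in Q. Here disc(f) = 17717 is not a perfect square in Q, so the Galois group of f over Q is not contained in A_3 and must be all of S_3. The splitting field has degree |S_3| = 6 over Q, so [K : Q] = 6.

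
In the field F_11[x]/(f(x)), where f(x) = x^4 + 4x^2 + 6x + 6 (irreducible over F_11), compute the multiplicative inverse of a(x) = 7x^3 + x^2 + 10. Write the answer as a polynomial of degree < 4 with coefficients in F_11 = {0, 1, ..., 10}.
a(x)^(-1) ≡ 7x^2 + 6x + 2 (mod f(x))

Since f is irreducible over F_11, F_11[x]/(f) is a field and a(x) ≠ 0 has an inverse. Apply the extended Euclidean algorithm to f(x) and a(x) in F_11[x]: f(x) = (8x + 2)·a(x) + (2x^2 + 3x + 8);  a(x) = (9x + 9)·(2x^2 + 3x + 8) + (4). The last nonzero remainder is the constant 4 = gcd(f, a) in F_11. Back-substituting through the division chain expresses 4 = s(x)·a(x) + t(x)·f(x) with s(x) ≡ 6x^2 + 2x + 8 (mod f), so (6x^2 + 2x + 8)·a(x) ≡ 4 (mod f). Multiplying by 4^(-1) ≡ 3 in F_11 gives a(x)^(-1) ≡ 3·(6x^2 + 2x + 8) ≡ 7x^2 + 6x + 2 (mod f). Check: (7x^3 + x^2 + 10)·(7x^2 + 6x + 2) = 5x^5 + 5x^4 + 9x^3 + 6x^2 + 5x + 9 ≡ 1 (mod x^4 + 4x^2 + 6x + 6).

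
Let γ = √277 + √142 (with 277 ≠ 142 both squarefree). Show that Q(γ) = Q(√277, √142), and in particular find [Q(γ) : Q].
[Q(γ) : Q] = 4 (equivalently, Q(γ) = Q(√277, √142))

Obviously Q(γ) ⊆ Q(√277, √142), and [Q(√277, √142):Q] = 4 (since 277, 142 are distinct squarefree integers > 1 with 39334 not a perfect square). To show equality we compute the minimal polynomial of γ. From γ = √277 + √142: γ^2 = 277 + 2√(39334) + 142 = 419 + 2√(39334), so γ^2 - 419 = 2√(39334); squaring, (γ^2 - 419)^2 = 4·39334, i.e. γ^4 - 838γ^2 + 175561 - 157336 = 0, i.e. γ^4 - 838γ^2 + 18225 = 0. So γ is a root of x^4 - 838x^2 + 18225. This polynomial is irreducible over Q: it has no rational root (each ±√277 ± √142 is irrational), and any factorization into two quadratics over Q would force √(39334) ∈ Q (pairing opposite roots) or √277, √142 ∈ Q (other pairings), all impossible. Hence [Q(γ):Q] = 4 = [Q(√277, √142):Q], so Q(γ) = Q(√277, √142).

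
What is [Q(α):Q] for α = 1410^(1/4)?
[Q(α):Q] = 4

α is a root of x^4 - 1410. By Eisenstein's criterion at the prime p = 2 (which divides the constant term 1410 but p^2 = 4 does not, since 1410 is squarefree), x^4 - 1410 is irreducible over Q. Hence [Q(α):Q] = 4.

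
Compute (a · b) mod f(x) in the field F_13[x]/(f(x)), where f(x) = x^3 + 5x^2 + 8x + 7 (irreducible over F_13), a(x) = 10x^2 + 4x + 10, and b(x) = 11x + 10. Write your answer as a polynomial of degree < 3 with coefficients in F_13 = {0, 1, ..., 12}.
a · b ≡ 10x^2 + 11x + 6 (mod f(x))

Multiply in F_13[x]: a(x)·b(x) = (10x^2 + 4x + 10)·(11x + 10) = 6x^3 + x^2 + 7x + 9. This has degree ≥ 3, so divide by f(x) over F_13: 6x^3 + x^2 + 7x + 9 = (6)·(x^3 + 5x^2 + 8x + 7) + (10x^2 + 11x + 6). Hence a·b ≡ 10x^2 + 11x + 6 (mod f). (F_13[x]/(f) is a field with 13^3 = 2197 elements since f is irreducible of degree 3.)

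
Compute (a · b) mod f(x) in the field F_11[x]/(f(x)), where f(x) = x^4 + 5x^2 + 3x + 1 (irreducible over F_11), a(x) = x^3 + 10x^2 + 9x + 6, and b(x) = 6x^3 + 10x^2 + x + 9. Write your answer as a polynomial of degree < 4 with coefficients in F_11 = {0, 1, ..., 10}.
a · b ≡ 8x^3 + 5x + 6 (mod f(x))

Multiply in F_11[x]: a(x)·b(x) = (x^3 + 10x^2 + 9x + 6)·(6x^3 + 10x^2 + x + 9) = 6x^6 + 4x^5 + x^4 + 2x^3 + 5x^2 + 10x + 10. This has degree ≥ 4, so divide by f(x) over F_11: 6x^6 + 4x^5 + x^4 + 2x^3 + 5x^2 + 10x + 10 = (6x^2 + 4x + 4)·(x^4 + 5x^2 + 3x + 1) + (8x^3 + 5x + 6). Hence a·b ≡ 8x^3 + 5x + 6 (mod f). (F_11[x]/(f) is a field with 11^4 = 14641 elements since f is irreducible of degree 4.)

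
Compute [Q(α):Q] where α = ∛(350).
[Q(α):Q] = 3

The minimal polynomial of α is x^3 - 350, irreducible over Q since 350 is not a perfect cube (so x^3 - 350 has no rational root). Hence [Q(α):Q] = deg(m_α) = 3.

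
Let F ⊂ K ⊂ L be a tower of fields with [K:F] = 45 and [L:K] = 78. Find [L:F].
[L:F] = 3510

The tower law says that for any tower of field extensions F ⊂ K ⊂ L with finite degrees, [L:F] = [L:K] · [K:F]. Here this gives [L:F] = 78 · 45 = 3510.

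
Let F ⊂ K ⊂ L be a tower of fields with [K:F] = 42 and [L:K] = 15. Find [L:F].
[L:F] = 630

The tower law says that for any tower of field extensions F ⊂ K ⊂ L with finite degrees, [L:F] = [L:K] · [K:F]. Here this gives [L:F] = 15 · 42 = 630.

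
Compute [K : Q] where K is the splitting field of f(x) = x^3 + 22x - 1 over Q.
[K : Q] = 6

By the rational root test, any rational root of the monic integer polynomial f(x) = x^3 + 22x - 1 must be an integer dividing the constant term -1, i.e. one of ±{1}. Evaluating: f(1) = 22, f(-1) = -24; none is 0, so f has no rational root and is therefore irreducible over Q (a cubic with no linear factor over a field is irreducible). For an irreducible cubic, the Galois group is A_3 or S_3 according as the discriminant disc(f) = -4a^3 - 27b^2 = -4·(22)^3 - 27·(-1)^2 = -42619 is or is not a square in Q. Here disc(f) = -42619 is not a perfect square in Q, so the Galois group of f over Q is not contained in A_3 and must be all of S_3. The splitting field has degree |S_3| = 6 over Q, so [K : Q] = 6.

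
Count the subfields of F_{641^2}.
F_{641^2} has 2 subfields

The subfields of F_{p^n} are exactly the fields F_{p^d} for d | n (each is the fixed field of the unique index-d subgroup of Gal(F_{p^n}/F_p) ≅ Z/nZ). The divisors of n = 2 are {1, 2}, giving 2 subfields: F_{641^1}, F_{641^2}.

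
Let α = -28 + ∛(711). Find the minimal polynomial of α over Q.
m_α(x) = x^3 + 84x^2 + 2352x + 21241

Set β = α + 28 = ∛(711), so β^3 = 711. Then (α + 28)^3 - 711 = 0, i.e. α is a root of g(x) = (x + 28)^3 - 711 = x^3 + 84x^2 + 2352x + 21241. Since g(x) = h(x + 28) where h(x) = x^3 - 711, and h is irreducible over Q (because 711 is not a perfect cube, so h has no rational root, and a monic cubic with no rational root is irreducible), g is also irreducible (irreducibility is preserved under the substitution x → x + 28). Hence m_α(x) = x^3 + 84x^2 + 2352x + 21241.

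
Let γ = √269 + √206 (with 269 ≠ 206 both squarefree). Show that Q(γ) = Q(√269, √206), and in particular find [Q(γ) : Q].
[Q(γ) : Q] = 4 (equivalently, Q(γ) = Q(√269, √206))

Obviously Q(γ) ⊆ Q(√269, √206), and [Q(√269, √206):Q] = 4 (since 269, 206 are distinct squarefree integers > 1 with 55414 not a perfect square). To show equality we compute the minimal polynomial of γ. From γ = √269 + √206: γ^2 = 269 + 2√(55414) + 206 = 475 + 2√(55414), so γ^2 - 475 = 2√(55414); squaring, (γ^2 - 475)^2 = 4·55414, i.e. γ^4 - 950γ^2 + 225625 - 221656 = 0, i.e. γ^4 - 950γ^2 + 3969 = 0. So γ is a root of x^4 - 950x^2 + 3969. This polynomial is irreducible over Q: it has no rational root (each ±√269 ± √206 is irrational), and any factorization into two quadratics over Q would force √(55414) ∈ Q (pairing opposite roots) or √269, √206 ∈ Q (other pairings), all impossible. Hence [Q(γ):Q] = 4 = [Q(√269, √206):Q], so Q(γ) = Q(√269, √206).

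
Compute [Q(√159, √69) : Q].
[Q(√159, √69) : Q] = 4

[Q(√159):Q] = 2 (min poly x^2 - 159, irreducible since 159 is squarefree > 1). For the top step, suppose √69 ∈ Q(√159), say √69 = c + d√159 with c, d ∈ Q. Squaring: 69 = c^2 + 159d^2 + 2cd√159. Since √159 ∉ Q this forces 2cd = 0. If d = 0 then √69 = c ∈ Q, contradicting 69 squarefree > 1. If c = 0 then 69 = 159d^2, so 159·69 = (159d)^2 is a perfect square in Q — but 159·69 = 10971 is not a perfect square (since 159 and 69 are distinct squarefree integers). Contradiction. Hence √69 ∉ Q(√159), so x^2 - 69 stays irreducible over Q(√159) and [Q(√159, √69) : Q(√159)] = 2. By the tower law, [Q(√159, √69) : Q] = 2 · 2 = 4.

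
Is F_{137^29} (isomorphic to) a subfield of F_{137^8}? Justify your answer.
No: F_{137^29} is not a subfield of F_{137^8}

F_{p^m} embeds in F_{p^n} iff m | n. Here 29 ∤ 8 (since 8 = 0·29 + 8 with remainder 8 ≠ 0), so F_{137^29} is not a subfield of F_{137^8}. Equivalently: if it were, the tower law would give 29 = [F_{137^29}:F_137] dividing [F_{137^8}:F_137] = 8, contradiction.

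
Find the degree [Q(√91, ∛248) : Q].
[Q(√91, ∛248) : Q] = 6

Let L = Q(√91, ∛248). Since Q(√91) ⊂ L and [Q(√91):Q] = 2, the tower law gives 2 | [L:Q]. Likewise Q(∛248) ⊂ L with [Q(∛248):Q] = 3 (because 248 is not a perfect cube), so 3 | [L:Q]. As gcd(2,3) = 1, [L:Q] is divisible by 6. Conversely L is generated over Q by √91 and ∛248, so [L:Q] ≤ 2·3 = 6. Therefore [Q(√91, ∛248) : Q] = 6.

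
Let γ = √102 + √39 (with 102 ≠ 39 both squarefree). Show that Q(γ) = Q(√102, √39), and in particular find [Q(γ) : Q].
[Q(γ) : Q] = 4 (equivalently, Q(γ) = Q(√102, √39))

Obviously Q(γ) ⊆ Q(√102, √39), and [Q(√102, √39):Q] = 4 (since 102, 39 are distinct squarefree integers > 1 with 3978 not a perfect square). To show equality we compute the minimal polynomial of γ. From γ = √102 + √39: γ^2 = 102 + 2√(3978) + 39 = 141 + 2√(3978), so γ^2 - 141 = 2√(3978); squaring, (γ^2 - 141)^2 = 4·3978, i.e. γ^4 - 282γ^2 + 19881 - 15912 = 0, i.e. γ^4 - 282γ^2 + 3969 = 0. So γ is a root of x^4 - 282x^2 + 3969. This polynomial is irreducible over Q: it has no rational root (each ±√102 ± √39 is irrational), and any factorization into two quadratics over Q would force √(3978) ∈ Q (pairing opposite roots) or √102, √39 ∈ Q (other pairings), all impossible. Hence [Q(γ):Q] = 4 = [Q(√102, √39):Q], so Q(γ) = Q(√102, √39).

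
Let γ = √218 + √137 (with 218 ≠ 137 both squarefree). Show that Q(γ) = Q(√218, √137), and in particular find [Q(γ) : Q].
[Q(γ) : Q] = 4 (equivalently, Q(γ) = Q(√218, √137))

Obviously Q(γ) ⊆ Q(√218, √137), and [Q(√218, √137):Q] = 4 (since 218, 137 are distinct squarefree integers > 1 with 29866 not a perfect square). To show equality we compute the minimal polynomial of γ. From γ = √218 + √137: γ^2 = 218 + 2√(29866) + 137 = 355 + 2√(29866), so γ^2 - 355 = 2√(29866); squaring, (γ^2 - 355)^2 = 4·29866, i.e. γ^4 - 710γ^2 + 126025 - 119464 = 0, i.e. γ^4 - 710γ^2 + 6561 = 0. So γ is a root of x^4 - 710x^2 + 6561. This polynomial is irreducible over Q: it has no rational root (each ±√218 ± √137 is irrational), and any factorization into two quadratics over Q would force √(29866) ∈ Q (pairing opposite roots) or √218, √137 ∈ Q (other pairings), all impossible. Hence [Q(γ):Q] = 4 = [Q(√218, √137):Q], so Q(γ) = Q(√218, √137).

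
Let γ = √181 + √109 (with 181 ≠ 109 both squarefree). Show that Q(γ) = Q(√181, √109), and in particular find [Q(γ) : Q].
[Q(γ) : Q] = 4 (equivalently, Q(γ) = Q(√181, √109))

Obviously Q(γ) ⊆ Q(√181, √109), and [Q(√181, √109):Q] = 4 (since 181, 109 are distinct squarefree integers > 1 with 19729 not a perfect square). To show equality we compute the minimal polynomial of γ. From γ = √181 + √109: γ^2 = 181 + 2√(19729) + 109 = 290 + 2√(19729), so γ^2 - 290 = 2√(19729); squaring, (γ^2 - 290)^2 = 4·19729, i.e. γ^4 - 580γ^2 + 84100 - 78916 = 0, i.e. γ^4 - 580γ^2 + 5184 = 0. So γ is a root of x^4 - 580x^2 + 5184. This polynomial is irreducible over Q: it has no rational root (each ±√181 ± √109 is irrational), and any factorization into two quadratics over Q would force √(19729) ∈ Q (pairing opposite roots) or √181, √109 ∈ Q (other pairings), all impossible. Hence [Q(γ):Q] = 4 = [Q(√181, √109):Q], so Q(γ) = Q(√181, √109).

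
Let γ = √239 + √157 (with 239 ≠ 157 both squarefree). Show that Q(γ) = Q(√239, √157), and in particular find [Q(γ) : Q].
[Q(γ) : Q] = 4 (equivalently, Q(γ) = Q(√239, √157))

Obviously Q(γ) ⊆ Q(√239, √157), and [Q(√239, √157):Q] = 4 (since 239, 157 are distinct squarefree integers > 1 with 37523 not a perfect square). To show equality we compute the minimal polynomial of γ. From γ = √239 + √157: γ^2 = 239 + 2√(37523) + 157 = 396 + 2√(37523), so γ^2 - 396 = 2√(37523); squaring, (γ^2 - 396)^2 = 4·37523, i.e. γ^4 - 792γ^2 + 156816 - 150092 = 0, i.e. γ^4 - 792γ^2 + 6724 = 0. So γ is a root of x^4 - 792x^2 + 6724. This polynomial is irreducible over Q: it has no rational root (each ±√239 ± √157 is irrational), and any factorization into two quadratics over Q would force √(37523) ∈ Q (pairing opposite roots) or √239, √157 ∈ Q (other pairings), all impossible. Hence [Q(γ):Q] = 4 = [Q(√239, √157):Q], so Q(γ) = Q(√239, √157).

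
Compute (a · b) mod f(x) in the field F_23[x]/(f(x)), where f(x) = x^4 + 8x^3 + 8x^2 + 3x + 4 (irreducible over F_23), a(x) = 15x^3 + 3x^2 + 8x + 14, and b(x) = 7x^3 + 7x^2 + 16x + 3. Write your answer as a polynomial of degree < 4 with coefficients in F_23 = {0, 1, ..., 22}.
a · b ≡ 12x^3 + 5x^2 + 3x + 9 (mod f(x))

Multiply in F_23[x]: a(x)·b(x) = (15x^3 + 3x^2 + 8x + 14)·(7x^3 + 7x^2 + 16x + 3) = 13x^6 + 11x^5 + 18x^4 + 17x^3 + 5x^2 + 18x + 19. This has degree ≥ 4, so divide by f(x) over F_23: 13x^6 + 11x^5 + 18x^4 + 17x^3 + 5x^2 + 18x + 19 = (13x^2 + 22x + 14)·(x^4 + 8x^3 + 8x^2 + 3x + 4) + (12x^3 + 5x^2 + 3x + 9). Hence a·b ≡ 12x^3 + 5x^2 + 3x + 9 (mod f). (F_23[x]/(f) is a field with 23^4 = 279841 elements since f is irreducible of degree 4.)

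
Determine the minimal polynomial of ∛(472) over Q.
m_α(x) = x^3 - 472

α satisfies α^3 = 472, so x^3 - 472 annihilates α. By the rational root test, a rational root p/q (in lowest terms) of x^3 - 472 would satisfy p^3 = 472 q^3, forcing q = 1 and p^3 = 472; but 472 is not a perfect cube, contradiction. A monic cubic over Q with no rational root is irreducible (any nontrivial factorization would include a linear factor). Hence x^3 - 472 is the minimal polynomial of α, and in particular [Q(α):Q] = 3.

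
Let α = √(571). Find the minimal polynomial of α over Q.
m_α(x) = x^2 - 571

α satisfies α^2 - 571 = 0, so x^2 - 571 annihilates α. Since d = 571 is squarefree and ≠ 1, it is not a perfect square in Q, so x^2 - 571 has no rational root and is therefore irreducible over Q (a degree-2 polynomial over a field is irreducible iff it has no root). Hence m_α(x) = x^2 - 571.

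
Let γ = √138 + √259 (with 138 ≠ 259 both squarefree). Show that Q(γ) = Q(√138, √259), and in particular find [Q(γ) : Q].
[Q(γ) : Q] = 4 (equivalently, Q(γ) = Q(√138, √259))

Obviously Q(γ) ⊆ Q(√138, √259), and [Q(√138, √259):Q] = 4 (since 138, 259 are distinct squarefree integers > 1 with 35742 not a perfect square). To show equality we compute the minimal polynomial of γ. From γ = √138 + √259: γ^2 = 138 + 2√(35742) + 259 = 397 + 2√(35742), so γ^2 - 397 = 2√(35742); squaring, (γ^2 - 397)^2 = 4·35742, i.e. γ^4 - 794γ^2 + 157609 - 142968 = 0, i.e. γ^4 - 794γ^2 + 14641 = 0. So γ is a root of x^4 - 794x^2 + 14641. This polynomial is irreducible over Q: it has no rational root (each ±√138 ± √259 is irrational), and any factorization into two quadratics over Q would force √(35742) ∈ Q (pairing opposite roots) or √138, √259 ∈ Q (other pairings), all impossible. Hence [Q(γ):Q] = 4 = [Q(√138, √259):Q], so Q(γ) = Q(√138, √259).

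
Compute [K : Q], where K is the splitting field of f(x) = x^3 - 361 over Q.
[K : Q] = 6

The roots of x^3 - 361 are ∛361, ω∛361, ω^2∛361 where ω = e^(2πi/3) is a primitive cube root of unity, so K = Q(∛361, ω). Now [Q(∛361):Q] = 3 (since 361 is not a perfect cube, x^3 - 361 is irreducible) and [Q(ω):Q] = 2. Both 2 and 3 divide [K:Q], and [K:Q] ≤ 3·2 = 6, so [K:Q] = 6. (Equivalently: Q(∛361) ⊂ R but ω ∉ R, so [K : Q(∛361)] = 2.)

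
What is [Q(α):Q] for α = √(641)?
[Q(α):Q] = 2

[Q(α):Q] equals the degree of the minimal polynomial of α. Here α^2 = 641 and x^2 - 641 is irreducible (d = 641 is squarefree, ≠ 1, hence not a square), so deg(m_α) = 2. Thus [Q(α):Q] = 2.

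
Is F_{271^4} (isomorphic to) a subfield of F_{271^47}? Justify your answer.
No: F_{271^4} is not a subfield of F_{271^47}

F_{p^m} embeds in F_{p^n} iff m | n. Here 4 ∤ 47 (since 47 = 11·4 + 3 with remainder 3 ≠ 0), so F_{271^4} is not a subfield of F_{271^47}. Equivalently: if it were, the tower law would give 4 = [F_{271^4}:F_271] dividing [F_{271^47}:F_271] = 47, contradiction.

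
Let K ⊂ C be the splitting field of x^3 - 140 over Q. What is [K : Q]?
[K : Q] = 6

The roots of x^3 - 140 are ∛140, ω∛140, ω^2∛140 where ω = e^(2πi/3) is a primitive cube root of unity, so K = Q(∛140, ω). Now [Q(∛140):Q] = 3 (since 140 is not a perfect cube, x^3 - 140 is irreducible) and [Q(ω):Q] = 2. Both 2 and 3 divide [K:Q], and [K:Q] ≤ 3·2 = 6, so [K:Q] = 6. (Equivalently: Q(∛140) ⊂ R but ω ∉ R, so [K : Q(∛140)] = 2.)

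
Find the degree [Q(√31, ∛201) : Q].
[Q(√31, ∛201) : Q] = 6

Let L = Q(√31, ∛201). Since Q(√31) ⊂ L and [Q(√31):Q] = 2, the tower law gives 2 | [L:Q]. Likewise Q(∛201) ⊂ L with [Q(∛201):Q] = 3 (because 201 is not a perfect cube), so 3 | [L:Q]. As gcd(2,3) = 1, [L:Q] is divisible by 6. Conversely L is generated over Q by √31 and ∛201, so [L:Q] ≤ 2·3 = 6. Therefore [Q(√31, ∛201) : Q] = 6.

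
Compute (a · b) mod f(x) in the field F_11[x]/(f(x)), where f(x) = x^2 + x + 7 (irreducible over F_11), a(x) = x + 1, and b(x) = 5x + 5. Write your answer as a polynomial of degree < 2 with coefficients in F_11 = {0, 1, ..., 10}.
a · b ≡ 5x + 3 (mod f(x))

Multiply in F_11[x]: a(x)·b(x) = (x + 1)·(5x + 5) = 5x^2 + 10x + 5. This has degree ≥ 2, so divide by f(x) over F_11: 5x^2 + 10x + 5 = (5)·(x^2 + x + 7) + (5x + 3). Hence a·b ≡ 5x + 3 (mod f). (F_11[x]/(f) is a field with 11^2 = 121 elements since f is irreducible of degree 2.)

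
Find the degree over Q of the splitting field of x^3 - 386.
[K : Q] = 6

The roots of x^3 - 386 are ∛386, ω∛386, ω^2∛386 where ω = e^(2πi/3) is a primitive cube root of unity, so K = Q(∛386, ω). Now [Q(∛386):Q] = 3 (since 386 is not a perfect cube, x^3 - 386 is irreducible) and [Q(ω):Q] = 2. Both 2 and 3 divide [K:Q], and [K:Q] ≤ 3·2 = 6, so [K:Q] = 6. (Equivalently: Q(∛386) ⊂ R but ω ∉ R, so [K : Q(∛386)] = 2.)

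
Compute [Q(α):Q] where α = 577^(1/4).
[Q(α):Q] = 4

α is a root of x^4 - 577. By Eisenstein's criterion at the prime p = 577 (which divides the constant term 577 but p^2 = 332929 does not, since 577 is squarefree), x^4 - 577 is irreducible over Q. Hence [Q(α):Q] = 4.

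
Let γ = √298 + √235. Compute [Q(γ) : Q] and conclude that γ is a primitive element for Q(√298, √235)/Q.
[Q(γ) : Q] = 4 (equivalently, Q(γ) = Q(√298, √235))

Obviously Q(γ) ⊆ Q(√298, √235), and [Q(√298, √235):Q] = 4 (since 298, 235 are distinct squarefree integers > 1 with 70030 not a perfect square). To show equality we compute the minimal polynomial of γ. From γ = √298 + √235: γ^2 = 298 + 2√(70030) + 235 = 533 + 2√(70030), so γ^2 - 533 = 2√(70030); squaring, (γ^2 - 533)^2 = 4·70030, i.e. γ^4 - 1066γ^2 + 284089 - 280120 = 0, i.e. γ^4 - 1066γ^2 + 3969 = 0. So γ is a root of x^4 - 1066x^2 + 3969. This polynomial is irreducible over Q: it has no rational root (each ±√298 ± √235 is irrational), and any factorization into two quadratics over Q would force √(70030) ∈ Q (pairing opposite roots) or √298, √235 ∈ Q (other pairings), all impossible. Hence [Q(γ):Q] = 4 = [Q(√298, √235):Q], so Q(γ) = Q(√298, √235).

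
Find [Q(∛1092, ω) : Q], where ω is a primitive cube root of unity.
[Q(∛1092, ω) : Q] = 6

[Q(∛1092):Q] = 3 (min poly x^3 - 1092, irreducible since 1092 is not a perfect cube). [Q(ω):Q] = 2 (min poly x^2 + x + 1). Since Q(∛1092) ⊂ R and ω ∉ R, we have ω ∉ Q(∛1092), so x^2 + x + 1 remains irreducible over Q(∛1092) and [Q(∛1092, ω) : Q(∛1092)] = 2. By the tower law, [Q(∛1092, ω) : Q] = 3 · 2 = 6. (In fact Q(∛1092, ω) is the splitting field of x^3 - 1092 over Q.)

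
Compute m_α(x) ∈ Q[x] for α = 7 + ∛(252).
m_α(x) = x^3 - 21x^2 + 147x - 595

Set β = α - 7 = ∛(252), so β^3 = 252. Then (α - 7)^3 - 252 = 0, i.e. α is a root of g(x) = (x - 7)^3 - 252 = x^3 - 21x^2 + 147x - 595. Since g(x) = h(x - 7) where h(x) = x^3 - 252, and h is irreducible over Q (because 252 is not a perfect cube, so h has no rational root, and a monic cubic with no rational root is irreducible), g is also irreducible (irreducibility is preserved under the substitution x → x - 7). Hence m_α(x) = x^3 - 21x^2 + 147x - 595.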